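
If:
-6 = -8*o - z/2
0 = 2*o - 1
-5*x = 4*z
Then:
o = 1/2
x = -16/5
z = 4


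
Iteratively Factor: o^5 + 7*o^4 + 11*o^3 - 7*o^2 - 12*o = (o)*(o^4 + 7*o^3 + 11*o^2 - 7*o - 12) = o*(o + 4)*(o^3 + 3*o^2 - o - 3) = o*(o - 1)*(o + 4)*(o^2 + 4*o + 3) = o*(o - 1)*(o + 3)*(o + 4)*(o + 1)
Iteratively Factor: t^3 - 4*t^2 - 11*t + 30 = (t + 3)*(t^2 - 7*t + 10) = (t - 5)*(t + 3)*(t - 2)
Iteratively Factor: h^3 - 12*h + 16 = (h + 4)*(h^2 - 4*h + 4) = (h - 2)*(h + 4)*(h - 2)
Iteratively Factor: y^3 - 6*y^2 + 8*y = (y - 2)*(y^2 - 4*y) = (y - 4)*(y - 2)*(y)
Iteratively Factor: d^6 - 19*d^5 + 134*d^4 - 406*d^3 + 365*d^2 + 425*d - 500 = (d + 1)*(d^5 - 20*d^4 + 154*d^3 - 560*d^2 + 925*d - 500) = (d - 5)*(d + 1)*(d^4 - 15*d^3 + 79*d^2 - 165*d + 100) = (d - 5)*(d - 1)*(d + 1)*(d^3 - 14*d^2 + 65*d - 100) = (d - 5)*(d - 4)*(d - 1)*(d + 1)*(d^2 - 10*d + 25) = (d - 5)^2*(d - 4)*(d - 1)*(d + 1)*(d - 5)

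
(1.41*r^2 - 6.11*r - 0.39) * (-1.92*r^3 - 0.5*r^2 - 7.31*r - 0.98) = -2.7072*r^5 + 11.0262*r^4 - 6.5033*r^3 + 43.4773*r^2 + 8.8387*r + 0.3822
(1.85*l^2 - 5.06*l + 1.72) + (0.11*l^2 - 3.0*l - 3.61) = 1.96*l^2 - 8.06*l - 1.89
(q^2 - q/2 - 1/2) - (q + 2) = q^2 - 3*q/2 - 5/2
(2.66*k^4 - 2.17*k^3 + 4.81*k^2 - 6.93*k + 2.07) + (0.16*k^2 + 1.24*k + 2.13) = 2.66*k^4 - 2.17*k^3 + 4.97*k^2 - 5.69*k + 4.2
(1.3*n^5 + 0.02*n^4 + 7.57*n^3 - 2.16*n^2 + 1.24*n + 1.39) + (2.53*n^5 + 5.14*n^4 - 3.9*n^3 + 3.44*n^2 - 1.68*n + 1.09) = 3.83*n^5 + 5.16*n^4 + 3.67*n^3 + 1.28*n^2 - 0.44*n + 2.48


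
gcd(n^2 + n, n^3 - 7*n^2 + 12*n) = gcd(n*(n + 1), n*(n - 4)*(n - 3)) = n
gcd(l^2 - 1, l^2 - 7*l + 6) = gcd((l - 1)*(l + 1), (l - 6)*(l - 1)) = l - 1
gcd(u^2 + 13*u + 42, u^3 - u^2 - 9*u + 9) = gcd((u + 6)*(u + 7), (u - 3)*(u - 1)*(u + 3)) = 1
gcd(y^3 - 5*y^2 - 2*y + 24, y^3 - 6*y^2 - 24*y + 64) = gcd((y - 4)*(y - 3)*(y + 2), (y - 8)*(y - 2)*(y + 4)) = 1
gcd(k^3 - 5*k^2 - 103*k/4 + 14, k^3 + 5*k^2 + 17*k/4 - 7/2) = k^2 + 3*k - 7/4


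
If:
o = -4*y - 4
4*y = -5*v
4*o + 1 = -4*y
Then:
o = 1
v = 1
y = -5/4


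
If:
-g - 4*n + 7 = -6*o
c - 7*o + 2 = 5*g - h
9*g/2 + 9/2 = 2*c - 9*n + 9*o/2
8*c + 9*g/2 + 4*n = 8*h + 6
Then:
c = 216*o/37 + 6219/296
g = 44*o/37 + 358/37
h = 263*o/37 + 7509/296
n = 89*o/74 - 99/148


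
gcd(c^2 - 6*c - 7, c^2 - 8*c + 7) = c - 7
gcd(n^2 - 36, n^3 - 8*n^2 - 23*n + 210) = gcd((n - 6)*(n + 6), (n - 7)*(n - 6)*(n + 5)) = n - 6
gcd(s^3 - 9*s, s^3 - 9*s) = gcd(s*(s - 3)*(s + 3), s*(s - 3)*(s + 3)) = s^3 - 9*s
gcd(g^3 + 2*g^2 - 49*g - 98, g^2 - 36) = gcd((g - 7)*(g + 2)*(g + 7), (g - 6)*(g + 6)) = 1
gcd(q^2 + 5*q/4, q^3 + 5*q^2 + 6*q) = q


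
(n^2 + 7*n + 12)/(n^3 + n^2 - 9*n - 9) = (n + 4)/(n^2 - 2*n - 3)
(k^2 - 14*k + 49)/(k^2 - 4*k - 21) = (k - 7)/(k + 3)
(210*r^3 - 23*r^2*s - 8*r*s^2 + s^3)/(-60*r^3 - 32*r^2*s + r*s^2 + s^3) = (-7*r + s)/(2*r + s)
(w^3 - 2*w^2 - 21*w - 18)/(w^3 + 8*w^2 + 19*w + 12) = (w - 6)/(w + 4)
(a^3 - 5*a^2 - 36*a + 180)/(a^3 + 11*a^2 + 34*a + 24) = (a^2 - 11*a + 30)/(a^2 + 5*a + 4)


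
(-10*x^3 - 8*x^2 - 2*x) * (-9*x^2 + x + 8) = 90*x^5 + 62*x^4 - 70*x^3 - 66*x^2 - 16*x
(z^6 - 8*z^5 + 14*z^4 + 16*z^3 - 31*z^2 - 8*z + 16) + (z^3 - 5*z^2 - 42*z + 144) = z^6 - 8*z^5 + 14*z^4 + 17*z^3 - 36*z^2 - 50*z + 160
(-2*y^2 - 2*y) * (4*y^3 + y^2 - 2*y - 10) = -8*y^5 - 10*y^4 + 2*y^3 + 24*y^2 + 20*y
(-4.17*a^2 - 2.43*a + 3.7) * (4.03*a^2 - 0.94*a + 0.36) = -16.8051*a^4 - 5.8731*a^3 + 15.694*a^2 - 4.3528*a + 1.332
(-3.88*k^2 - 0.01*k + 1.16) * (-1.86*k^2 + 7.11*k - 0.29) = 7.2168*k^4 - 27.5682*k^3 - 1.1035*k^2 + 8.2505*k - 0.3364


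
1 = 1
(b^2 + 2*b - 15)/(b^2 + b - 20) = (b - 3)/(b - 4)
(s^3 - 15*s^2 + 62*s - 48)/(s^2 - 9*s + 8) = s - 6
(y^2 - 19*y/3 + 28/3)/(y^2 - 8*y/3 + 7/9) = 3*(y - 4)/(3*y - 1)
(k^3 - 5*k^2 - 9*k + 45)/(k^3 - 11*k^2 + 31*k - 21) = (k^2 - 2*k - 15)/(k^2 - 8*k + 7)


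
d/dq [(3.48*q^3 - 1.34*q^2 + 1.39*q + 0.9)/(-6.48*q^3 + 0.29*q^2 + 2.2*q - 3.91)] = (-7.674*q^4 + 33.3264*q^3 - 26.6755*q^2 + 9.9568*q - 7.4149)/(41.9904*q^6 - 3.7584*q^5 - 28.4279*q^4 + 51.9496*q^3 + 2.5722*q^2 - 17.204*q + 15.2881)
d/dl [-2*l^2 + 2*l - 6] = 2 - 4*l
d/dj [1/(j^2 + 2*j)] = 2*(-j - 1)/(j^2*(j + 2)^2)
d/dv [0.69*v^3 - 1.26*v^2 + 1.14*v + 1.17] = 2.07*v^2 - 2.52*v + 1.14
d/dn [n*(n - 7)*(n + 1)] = 3*n^2 - 12*n - 7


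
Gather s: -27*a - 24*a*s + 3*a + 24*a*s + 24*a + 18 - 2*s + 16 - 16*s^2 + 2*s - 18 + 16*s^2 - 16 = 0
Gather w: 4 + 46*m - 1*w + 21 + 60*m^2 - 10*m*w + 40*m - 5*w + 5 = 60*m^2 + 86*m + w*(-10*m - 6) + 30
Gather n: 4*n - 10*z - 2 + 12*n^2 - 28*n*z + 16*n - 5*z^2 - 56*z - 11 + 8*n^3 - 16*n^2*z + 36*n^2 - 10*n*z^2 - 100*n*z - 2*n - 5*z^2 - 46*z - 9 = 8*n^3 + n^2*(48 - 16*z) + n*(-10*z^2 - 128*z + 18) - 10*z^2 - 112*z - 22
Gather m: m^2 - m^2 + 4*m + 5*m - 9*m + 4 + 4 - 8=0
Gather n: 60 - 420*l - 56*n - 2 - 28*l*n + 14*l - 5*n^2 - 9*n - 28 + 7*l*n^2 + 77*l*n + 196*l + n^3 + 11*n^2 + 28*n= -210*l + n^3 + n^2*(7*l + 6) + n*(49*l - 37) + 30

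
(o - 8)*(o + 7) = o^2 - o - 56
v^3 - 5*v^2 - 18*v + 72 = (v - 6)*(v - 3)*(v + 4)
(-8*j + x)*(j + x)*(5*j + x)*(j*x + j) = -40*j^4*x - 40*j^4 - 43*j^3*x^2 - 43*j^3*x - 2*j^2*x^3 - 2*j^2*x^2 + j*x^4 + j*x^3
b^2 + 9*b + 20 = (b + 4)*(b + 5)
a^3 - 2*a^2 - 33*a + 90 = (a - 5)*(a - 3)*(a + 6)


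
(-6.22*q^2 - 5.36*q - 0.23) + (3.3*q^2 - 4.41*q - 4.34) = -2.92*q^2 - 9.77*q - 4.57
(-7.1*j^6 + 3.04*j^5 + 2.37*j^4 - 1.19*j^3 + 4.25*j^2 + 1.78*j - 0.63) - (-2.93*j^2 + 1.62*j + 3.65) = -7.1*j^6 + 3.04*j^5 + 2.37*j^4 - 1.19*j^3 + 7.18*j^2 + 0.16*j - 4.28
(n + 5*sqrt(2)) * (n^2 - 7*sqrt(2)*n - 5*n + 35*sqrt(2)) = n^3 - 5*n^2 - 2*sqrt(2)*n^2 - 70*n + 10*sqrt(2)*n + 350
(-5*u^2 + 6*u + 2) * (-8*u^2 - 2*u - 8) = 40*u^4 - 38*u^3 + 12*u^2 - 52*u - 16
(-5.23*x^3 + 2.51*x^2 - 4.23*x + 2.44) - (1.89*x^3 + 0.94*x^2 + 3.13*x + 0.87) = -7.12*x^3 + 1.57*x^2 - 7.36*x + 1.57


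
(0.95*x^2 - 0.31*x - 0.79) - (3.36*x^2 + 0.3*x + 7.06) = -2.41*x^2 - 0.61*x - 7.85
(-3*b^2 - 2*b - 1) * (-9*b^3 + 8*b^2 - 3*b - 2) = 27*b^5 - 6*b^4 + 2*b^3 + 4*b^2 + 7*b + 2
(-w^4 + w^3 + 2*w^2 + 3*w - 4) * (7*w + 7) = -7*w^5 + 21*w^3 + 35*w^2 - 7*w - 28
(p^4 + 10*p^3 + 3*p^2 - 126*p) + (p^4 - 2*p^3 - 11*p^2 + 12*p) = 2*p^4 + 8*p^3 - 8*p^2 - 114*p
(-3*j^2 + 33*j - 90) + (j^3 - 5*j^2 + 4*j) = j^3 - 8*j^2 + 37*j - 90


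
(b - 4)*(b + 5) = b^2 + b - 20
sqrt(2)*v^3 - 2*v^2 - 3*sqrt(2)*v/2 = v*(v - 3*sqrt(2)/2)*(sqrt(2)*v + 1)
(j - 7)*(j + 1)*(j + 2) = j^3 - 4*j^2 - 19*j - 14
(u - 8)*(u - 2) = u^2 - 10*u + 16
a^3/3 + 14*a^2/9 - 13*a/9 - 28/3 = (a/3 + 1)*(a - 7/3)*(a + 4)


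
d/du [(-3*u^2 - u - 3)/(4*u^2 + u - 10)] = (u^2 + 84*u + 13)/(16*u^4 + 8*u^3 - 79*u^2 - 20*u + 100)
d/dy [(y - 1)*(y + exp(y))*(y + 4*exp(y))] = (y - 1)*(y + exp(y))*(4*exp(y) + 1) + (y - 1)*(y + 4*exp(y))*(exp(y) + 1) + (y + exp(y))*(y + 4*exp(y))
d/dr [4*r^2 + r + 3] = 8*r + 1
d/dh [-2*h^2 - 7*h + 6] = -4*h - 7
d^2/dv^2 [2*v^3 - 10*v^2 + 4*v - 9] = 12*v - 20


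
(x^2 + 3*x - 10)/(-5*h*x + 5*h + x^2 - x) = (-x^2 - 3*x + 10)/(5*h*x - 5*h - x^2 + x)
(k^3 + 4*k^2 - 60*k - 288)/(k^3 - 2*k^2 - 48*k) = (k + 6)/k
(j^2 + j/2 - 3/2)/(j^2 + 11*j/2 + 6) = (j - 1)/(j + 4)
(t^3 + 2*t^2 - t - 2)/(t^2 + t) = t + 1 - 2/t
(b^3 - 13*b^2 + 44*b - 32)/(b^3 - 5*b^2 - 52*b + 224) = (b - 1)/(b + 7)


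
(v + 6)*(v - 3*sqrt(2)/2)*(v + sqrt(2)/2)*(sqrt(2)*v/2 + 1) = sqrt(2)*v^4/2 + 3*sqrt(2)*v^3 - 7*sqrt(2)*v^2/4 - 21*sqrt(2)*v/2 - 3*v/2 - 9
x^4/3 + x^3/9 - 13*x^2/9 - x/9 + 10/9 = (x/3 + 1/3)*(x - 5/3)*(x - 1)*(x + 2)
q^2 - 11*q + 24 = (q - 8)*(q - 3)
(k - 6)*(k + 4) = k^2 - 2*k - 24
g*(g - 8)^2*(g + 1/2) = g^4 - 31*g^3/2 + 56*g^2 + 32*g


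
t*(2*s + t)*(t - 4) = 2*s*t^2 - 8*s*t + t^3 - 4*t^2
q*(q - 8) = q^2 - 8*q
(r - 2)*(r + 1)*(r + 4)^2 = r^4 + 7*r^3 + 6*r^2 - 32*r - 32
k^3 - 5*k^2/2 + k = k*(k - 2)*(k - 1/2)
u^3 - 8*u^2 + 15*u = u*(u - 5)*(u - 3)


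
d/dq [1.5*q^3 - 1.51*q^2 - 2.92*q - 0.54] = 4.5*q^2 - 3.02*q - 2.92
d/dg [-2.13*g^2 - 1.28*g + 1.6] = -4.26*g - 1.28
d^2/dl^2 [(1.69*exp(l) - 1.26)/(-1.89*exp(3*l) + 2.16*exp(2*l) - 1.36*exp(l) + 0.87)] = (-24.147396*exp(6*l) + 61.205382*exp(5*l) - 47.091024*exp(4*l) - 11.097783*exp(3*l) + 26.597322*exp(2*l) - 9.14028*exp(l) + 0.211671)*exp(l)/(6.751269*exp(9*l) - 23.147208*exp(8*l) + 41.02812*exp(7*l) - 52.713261*exp(6*l) + 50.833008*exp(5*l) - 37.580112*exp(4*l) + 22.141351*exp(3*l) - 9.732168*exp(2*l) + 3.088152*exp(l) - 0.658503)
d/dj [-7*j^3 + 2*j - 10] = 2 - 21*j^2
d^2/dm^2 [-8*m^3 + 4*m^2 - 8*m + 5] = 8 - 48*m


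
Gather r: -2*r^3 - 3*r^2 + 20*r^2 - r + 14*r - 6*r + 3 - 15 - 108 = -2*r^3 + 17*r^2 + 7*r - 120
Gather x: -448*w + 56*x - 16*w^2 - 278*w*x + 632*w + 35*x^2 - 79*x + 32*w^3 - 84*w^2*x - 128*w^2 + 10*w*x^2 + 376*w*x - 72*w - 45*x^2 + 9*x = 32*w^3 - 144*w^2 + 112*w + x^2*(10*w - 10) + x*(-84*w^2 + 98*w - 14)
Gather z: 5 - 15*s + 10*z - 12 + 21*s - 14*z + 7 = 6*s - 4*z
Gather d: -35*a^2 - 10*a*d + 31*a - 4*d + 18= -35*a^2 + 31*a + d*(-10*a - 4) + 18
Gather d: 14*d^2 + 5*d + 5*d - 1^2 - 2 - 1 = 14*d^2 + 10*d - 4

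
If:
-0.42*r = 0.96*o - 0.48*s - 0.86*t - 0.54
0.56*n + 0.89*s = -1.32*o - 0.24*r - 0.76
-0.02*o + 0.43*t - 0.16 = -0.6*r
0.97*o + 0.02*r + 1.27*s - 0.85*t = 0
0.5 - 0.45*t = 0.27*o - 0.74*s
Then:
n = -2.38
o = 0.61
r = 0.10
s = -0.29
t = 0.26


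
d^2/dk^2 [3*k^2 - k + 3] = 6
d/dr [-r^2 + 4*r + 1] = 4 - 2*r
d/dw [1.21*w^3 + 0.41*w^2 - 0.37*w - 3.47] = 3.63*w^2 + 0.82*w - 0.37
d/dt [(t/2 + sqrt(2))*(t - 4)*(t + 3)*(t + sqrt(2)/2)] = 2*t^3 - 3*t^2/2 + 15*sqrt(2)*t^2/4 - 10*t - 5*sqrt(2)*t/2 - 15*sqrt(2) - 1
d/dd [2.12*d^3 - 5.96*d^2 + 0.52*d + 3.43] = 6.36*d^2 - 11.92*d + 0.52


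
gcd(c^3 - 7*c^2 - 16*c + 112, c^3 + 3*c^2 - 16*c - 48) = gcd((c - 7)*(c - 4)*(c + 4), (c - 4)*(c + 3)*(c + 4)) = c^2 - 16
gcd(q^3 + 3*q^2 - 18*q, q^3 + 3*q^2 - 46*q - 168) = q + 6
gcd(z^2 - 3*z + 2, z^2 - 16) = 1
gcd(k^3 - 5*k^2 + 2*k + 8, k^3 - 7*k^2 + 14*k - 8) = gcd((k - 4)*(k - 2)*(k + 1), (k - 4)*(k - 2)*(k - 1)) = k^2 - 6*k + 8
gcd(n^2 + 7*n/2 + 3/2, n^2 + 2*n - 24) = 1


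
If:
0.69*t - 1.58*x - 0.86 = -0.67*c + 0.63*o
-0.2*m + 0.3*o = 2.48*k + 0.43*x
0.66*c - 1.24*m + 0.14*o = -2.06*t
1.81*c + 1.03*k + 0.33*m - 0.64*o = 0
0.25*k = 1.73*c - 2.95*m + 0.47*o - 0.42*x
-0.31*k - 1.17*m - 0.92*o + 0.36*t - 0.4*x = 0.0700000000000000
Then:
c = -0.04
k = 0.10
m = 0.06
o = 0.08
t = 0.04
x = -0.57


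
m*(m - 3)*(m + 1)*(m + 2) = m^4 - 7*m^2 - 6*m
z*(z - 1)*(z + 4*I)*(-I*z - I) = -I*z^4 + 4*z^3 + I*z^2 - 4*z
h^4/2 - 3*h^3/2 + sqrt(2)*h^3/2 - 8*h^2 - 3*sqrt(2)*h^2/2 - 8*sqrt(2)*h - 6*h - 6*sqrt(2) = (h/2 + sqrt(2)/2)*(h - 6)*(h + 1)*(h + 2)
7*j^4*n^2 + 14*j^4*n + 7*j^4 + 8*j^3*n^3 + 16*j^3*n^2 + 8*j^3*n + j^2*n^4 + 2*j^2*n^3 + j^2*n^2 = (j + n)*(7*j + n)*(j*n + j)^2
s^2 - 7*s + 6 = (s - 6)*(s - 1)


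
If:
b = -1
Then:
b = -1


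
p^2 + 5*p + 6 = (p + 2)*(p + 3)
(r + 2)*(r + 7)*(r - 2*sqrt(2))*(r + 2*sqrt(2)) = r^4 + 9*r^3 + 6*r^2 - 72*r - 112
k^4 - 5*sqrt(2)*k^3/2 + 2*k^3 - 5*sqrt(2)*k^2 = k^2*(k + 2)*(k - 5*sqrt(2)/2)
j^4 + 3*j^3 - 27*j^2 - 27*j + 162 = (j - 3)^2*(j + 3)*(j + 6)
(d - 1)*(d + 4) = d^2 + 3*d - 4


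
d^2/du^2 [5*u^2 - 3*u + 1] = 10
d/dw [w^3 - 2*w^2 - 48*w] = 3*w^2 - 4*w - 48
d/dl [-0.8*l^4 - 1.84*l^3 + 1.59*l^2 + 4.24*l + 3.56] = -3.2*l^3 - 5.52*l^2 + 3.18*l + 4.24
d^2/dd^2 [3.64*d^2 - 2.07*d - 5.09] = 7.28000000000000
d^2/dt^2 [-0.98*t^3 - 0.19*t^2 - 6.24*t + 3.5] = -5.88*t - 0.38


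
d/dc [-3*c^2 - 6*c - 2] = -6*c - 6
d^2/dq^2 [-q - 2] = 0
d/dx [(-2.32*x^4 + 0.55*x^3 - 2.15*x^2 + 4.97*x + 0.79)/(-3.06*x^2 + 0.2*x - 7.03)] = (14.1984*x^5 - 3.075*x^4 + 65.4584*x^3 + 3.1787*x^2 + 35.0638*x - 35.0971)/(9.3636*x^4 - 1.224*x^3 + 43.0636*x^2 - 2.812*x + 49.4209)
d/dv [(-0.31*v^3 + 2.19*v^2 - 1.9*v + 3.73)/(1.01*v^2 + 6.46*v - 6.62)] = (-0.3131*v^4 - 4.0052*v^3 + 22.223*v^2 - 36.5302*v - 11.5178)/(1.0201*v^4 + 13.0492*v^3 + 28.3592*v^2 - 85.5304*v + 43.8244)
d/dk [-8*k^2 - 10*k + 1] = -16*k - 10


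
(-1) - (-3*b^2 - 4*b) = 3*b^2 + 4*b - 1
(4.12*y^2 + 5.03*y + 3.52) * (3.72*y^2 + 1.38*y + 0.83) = 15.3264*y^4 + 24.3972*y^3 + 23.4554*y^2 + 9.0325*y + 2.9216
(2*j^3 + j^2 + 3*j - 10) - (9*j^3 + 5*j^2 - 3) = -7*j^3 - 4*j^2 + 3*j - 7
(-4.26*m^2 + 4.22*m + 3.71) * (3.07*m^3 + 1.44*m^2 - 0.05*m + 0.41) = -13.0782*m^5 + 6.821*m^4 + 17.6795*m^3 + 3.3848*m^2 + 1.5447*m + 1.5211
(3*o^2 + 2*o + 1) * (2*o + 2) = 6*o^3 + 10*o^2 + 6*o + 2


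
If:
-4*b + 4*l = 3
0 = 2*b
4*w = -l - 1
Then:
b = 0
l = 3/4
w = -7/16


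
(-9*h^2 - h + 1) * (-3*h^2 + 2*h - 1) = 27*h^4 - 15*h^3 + 4*h^2 + 3*h - 1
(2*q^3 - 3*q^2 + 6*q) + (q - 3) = 2*q^3 - 3*q^2 + 7*q - 3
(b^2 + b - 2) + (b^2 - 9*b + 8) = 2*b^2 - 8*b + 6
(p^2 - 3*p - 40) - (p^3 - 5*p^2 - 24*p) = -p^3 + 6*p^2 + 21*p - 40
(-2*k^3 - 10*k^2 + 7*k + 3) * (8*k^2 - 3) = -16*k^5 - 80*k^4 + 62*k^3 + 54*k^2 - 21*k - 9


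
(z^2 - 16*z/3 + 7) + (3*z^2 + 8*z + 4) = 4*z^2 + 8*z/3 + 11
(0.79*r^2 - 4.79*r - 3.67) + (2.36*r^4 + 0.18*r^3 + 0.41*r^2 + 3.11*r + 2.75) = 2.36*r^4 + 0.18*r^3 + 1.2*r^2 - 1.68*r - 0.92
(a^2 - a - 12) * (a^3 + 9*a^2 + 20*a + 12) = a^5 + 8*a^4 - a^3 - 116*a^2 - 252*a - 144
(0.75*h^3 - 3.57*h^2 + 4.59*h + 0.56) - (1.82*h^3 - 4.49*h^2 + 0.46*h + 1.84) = -1.07*h^3 + 0.92*h^2 + 4.13*h - 1.28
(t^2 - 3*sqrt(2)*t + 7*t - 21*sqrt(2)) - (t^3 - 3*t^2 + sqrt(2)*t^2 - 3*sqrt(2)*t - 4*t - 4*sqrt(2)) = -t^3 - sqrt(2)*t^2 + 4*t^2 + 11*t - 17*sqrt(2)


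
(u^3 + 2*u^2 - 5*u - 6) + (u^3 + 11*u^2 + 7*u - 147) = 2*u^3 + 13*u^2 + 2*u - 153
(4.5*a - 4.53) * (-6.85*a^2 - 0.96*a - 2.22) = -30.825*a^3 + 26.7105*a^2 - 5.6412*a + 10.0566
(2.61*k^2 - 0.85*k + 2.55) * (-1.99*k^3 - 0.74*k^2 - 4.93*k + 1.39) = -5.1939*k^5 - 0.2399*k^4 - 17.3128*k^3 + 5.9314*k^2 - 13.753*k + 3.5445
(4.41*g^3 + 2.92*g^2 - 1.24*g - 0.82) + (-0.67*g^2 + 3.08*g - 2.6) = 4.41*g^3 + 2.25*g^2 + 1.84*g - 3.42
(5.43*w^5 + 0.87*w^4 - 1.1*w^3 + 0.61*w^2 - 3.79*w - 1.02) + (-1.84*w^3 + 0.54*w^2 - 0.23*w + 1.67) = 5.43*w^5 + 0.87*w^4 - 2.94*w^3 + 1.15*w^2 - 4.02*w + 0.65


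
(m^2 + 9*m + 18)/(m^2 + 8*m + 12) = (m + 3)/(m + 2)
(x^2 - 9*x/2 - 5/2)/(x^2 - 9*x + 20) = (x + 1/2)/(x - 4)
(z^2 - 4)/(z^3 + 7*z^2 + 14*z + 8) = (z - 2)/(z^2 + 5*z + 4)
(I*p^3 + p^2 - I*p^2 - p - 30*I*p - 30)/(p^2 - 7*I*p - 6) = I*(p^2 - p - 30)/(p - 6*I)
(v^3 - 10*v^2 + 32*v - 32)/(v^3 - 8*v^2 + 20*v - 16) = (v - 4)/(v - 2)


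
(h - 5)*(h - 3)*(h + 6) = h^3 - 2*h^2 - 33*h + 90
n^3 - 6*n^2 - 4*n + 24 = (n - 6)*(n - 2)*(n + 2)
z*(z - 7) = z^2 - 7*z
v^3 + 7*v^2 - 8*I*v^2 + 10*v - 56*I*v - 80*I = (v + 2)*(v + 5)*(v - 8*I)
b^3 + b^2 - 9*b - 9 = (b - 3)*(b + 1)*(b + 3)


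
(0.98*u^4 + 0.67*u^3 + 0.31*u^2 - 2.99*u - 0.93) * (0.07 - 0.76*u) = -0.7448*u^5 - 0.4406*u^4 - 0.1887*u^3 + 2.2941*u^2 + 0.4975*u - 0.0651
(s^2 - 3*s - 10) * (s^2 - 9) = s^4 - 3*s^3 - 19*s^2 + 27*s + 90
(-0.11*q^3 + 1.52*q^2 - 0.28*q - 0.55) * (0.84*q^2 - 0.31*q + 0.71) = -0.0924*q^5 + 1.3109*q^4 - 0.7845*q^3 + 0.704*q^2 - 0.0283*q - 0.3905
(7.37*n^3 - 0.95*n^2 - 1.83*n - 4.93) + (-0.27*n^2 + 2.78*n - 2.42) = 7.37*n^3 - 1.22*n^2 + 0.95*n - 7.35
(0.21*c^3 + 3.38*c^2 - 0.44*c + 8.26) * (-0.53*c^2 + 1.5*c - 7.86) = -0.1113*c^5 - 1.4764*c^4 + 3.6526*c^3 - 31.6046*c^2 + 15.8484*c - 64.9236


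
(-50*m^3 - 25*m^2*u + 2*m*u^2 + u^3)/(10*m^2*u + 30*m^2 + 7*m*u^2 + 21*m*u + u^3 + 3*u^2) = (-5*m + u)/(u + 3)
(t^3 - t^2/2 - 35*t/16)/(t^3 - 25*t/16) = (4*t - 7)/(4*t - 5)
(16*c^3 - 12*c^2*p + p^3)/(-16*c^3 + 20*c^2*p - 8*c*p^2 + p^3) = (4*c + p)/(-4*c + p)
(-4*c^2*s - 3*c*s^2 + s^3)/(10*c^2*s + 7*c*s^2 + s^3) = (-4*c^2 - 3*c*s + s^2)/(10*c^2 + 7*c*s + s^2)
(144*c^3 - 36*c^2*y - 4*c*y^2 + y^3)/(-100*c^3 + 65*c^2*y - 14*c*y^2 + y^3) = (-36*c^2 + y^2)/(25*c^2 - 10*c*y + y^2)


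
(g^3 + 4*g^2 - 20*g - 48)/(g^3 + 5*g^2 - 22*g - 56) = (g + 6)/(g + 7)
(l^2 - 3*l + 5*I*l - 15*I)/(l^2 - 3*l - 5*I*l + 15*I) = (l + 5*I)/(l - 5*I)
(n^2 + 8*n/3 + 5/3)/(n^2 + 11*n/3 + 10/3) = (n + 1)/(n + 2)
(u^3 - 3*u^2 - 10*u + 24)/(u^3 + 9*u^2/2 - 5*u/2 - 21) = 2*(u - 4)/(2*u + 7)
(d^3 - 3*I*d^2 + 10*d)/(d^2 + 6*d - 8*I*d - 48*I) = d*(d^2 - 3*I*d + 10)/(d^2 + 6*d - 8*I*d - 48*I)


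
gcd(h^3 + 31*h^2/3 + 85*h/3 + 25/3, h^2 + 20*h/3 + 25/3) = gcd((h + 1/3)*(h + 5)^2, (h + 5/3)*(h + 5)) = h + 5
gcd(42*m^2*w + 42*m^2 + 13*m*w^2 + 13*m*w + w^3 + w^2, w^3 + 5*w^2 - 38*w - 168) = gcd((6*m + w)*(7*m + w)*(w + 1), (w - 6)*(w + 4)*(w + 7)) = 1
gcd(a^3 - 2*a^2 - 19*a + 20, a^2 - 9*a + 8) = a - 1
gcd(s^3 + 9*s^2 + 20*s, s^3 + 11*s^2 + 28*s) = s^2 + 4*s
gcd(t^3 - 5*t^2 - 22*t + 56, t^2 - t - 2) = t - 2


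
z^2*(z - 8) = z^3 - 8*z^2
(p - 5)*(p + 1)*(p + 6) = p^3 + 2*p^2 - 29*p - 30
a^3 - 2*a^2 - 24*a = a*(a - 6)*(a + 4)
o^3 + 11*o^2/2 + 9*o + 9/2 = (o + 1)*(o + 3/2)*(o + 3)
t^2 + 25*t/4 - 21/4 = (t - 3/4)*(t + 7)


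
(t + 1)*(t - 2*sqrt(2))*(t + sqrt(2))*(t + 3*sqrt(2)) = t^4 + t^3 + 2*sqrt(2)*t^3 - 10*t^2 + 2*sqrt(2)*t^2 - 12*sqrt(2)*t - 10*t - 12*sqrt(2)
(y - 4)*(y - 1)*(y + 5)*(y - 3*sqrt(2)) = y^4 - 3*sqrt(2)*y^3 - 21*y^2 + 20*y + 63*sqrt(2)*y - 60*sqrt(2)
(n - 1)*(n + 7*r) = n^2 + 7*n*r - n - 7*r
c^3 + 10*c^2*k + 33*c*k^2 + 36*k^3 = (c + 3*k)^2*(c + 4*k)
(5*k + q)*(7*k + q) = 35*k^2 + 12*k*q + q^2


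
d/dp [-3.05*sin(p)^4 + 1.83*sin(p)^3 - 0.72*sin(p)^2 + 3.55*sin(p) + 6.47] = (-12.2*sin(p)^3 + 5.49*sin(p)^2 - 1.44*sin(p) + 3.55)*cos(p)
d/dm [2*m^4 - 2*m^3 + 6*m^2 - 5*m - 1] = 8*m^3 - 6*m^2 + 12*m - 5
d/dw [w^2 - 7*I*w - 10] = 2*w - 7*I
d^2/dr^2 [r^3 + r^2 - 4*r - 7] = 6*r + 2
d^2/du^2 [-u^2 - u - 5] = -2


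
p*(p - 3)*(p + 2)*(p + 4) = p^4 + 3*p^3 - 10*p^2 - 24*p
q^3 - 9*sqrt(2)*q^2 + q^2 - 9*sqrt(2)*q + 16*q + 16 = (q + 1)*(q - 8*sqrt(2))*(q - sqrt(2))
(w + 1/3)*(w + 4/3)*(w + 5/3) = w^3 + 10*w^2/3 + 29*w/9 + 20/27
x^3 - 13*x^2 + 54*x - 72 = (x - 6)*(x - 4)*(x - 3)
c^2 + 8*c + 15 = (c + 3)*(c + 5)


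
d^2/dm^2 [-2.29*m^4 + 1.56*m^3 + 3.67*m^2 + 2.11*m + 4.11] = -27.48*m^2 + 9.36*m + 7.34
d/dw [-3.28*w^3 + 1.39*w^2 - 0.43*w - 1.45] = -9.84*w^2 + 2.78*w - 0.43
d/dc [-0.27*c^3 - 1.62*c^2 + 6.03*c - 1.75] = -0.81*c^2 - 3.24*c + 6.03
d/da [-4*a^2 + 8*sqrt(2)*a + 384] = -8*a + 8*sqrt(2)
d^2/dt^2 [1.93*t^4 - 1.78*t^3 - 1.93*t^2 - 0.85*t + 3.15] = 23.16*t^2 - 10.68*t - 3.86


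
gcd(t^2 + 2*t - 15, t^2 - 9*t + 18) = t - 3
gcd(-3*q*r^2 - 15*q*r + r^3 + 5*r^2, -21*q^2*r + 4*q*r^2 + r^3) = 3*q*r - r^2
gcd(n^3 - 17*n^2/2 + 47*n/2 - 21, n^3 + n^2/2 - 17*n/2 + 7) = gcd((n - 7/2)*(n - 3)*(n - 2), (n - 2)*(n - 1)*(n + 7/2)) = n - 2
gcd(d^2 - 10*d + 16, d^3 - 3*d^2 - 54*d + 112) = d^2 - 10*d + 16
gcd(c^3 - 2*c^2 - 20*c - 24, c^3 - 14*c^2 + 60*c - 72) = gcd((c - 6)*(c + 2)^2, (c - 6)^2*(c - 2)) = c - 6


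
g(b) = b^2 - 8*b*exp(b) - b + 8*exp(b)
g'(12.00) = -15624436.98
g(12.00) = -14322289.64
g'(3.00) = -477.05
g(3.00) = -315.37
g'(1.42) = -45.16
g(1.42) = -13.30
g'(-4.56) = -9.74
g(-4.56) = 25.82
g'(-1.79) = -2.19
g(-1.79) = 8.72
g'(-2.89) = -5.50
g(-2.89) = 12.97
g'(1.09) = -24.76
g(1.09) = -2.04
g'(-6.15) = -13.20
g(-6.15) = 44.09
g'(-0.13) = -0.35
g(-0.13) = 8.08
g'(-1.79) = -2.19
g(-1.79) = 8.72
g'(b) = -8*b*exp(b) + 2*b - 1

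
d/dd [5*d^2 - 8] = 10*d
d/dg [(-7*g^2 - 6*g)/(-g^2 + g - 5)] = (-13*g^2 + 70*g + 30)/(g^4 - 2*g^3 + 11*g^2 - 10*g + 25)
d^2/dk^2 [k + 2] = 0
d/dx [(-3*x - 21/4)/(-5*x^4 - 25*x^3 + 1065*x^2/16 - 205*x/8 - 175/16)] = 24*(-96*x^4 - 544*x^3 - 414*x^2 + 1491*x - 217)/(5*(256*x^8 + 2560*x^7 - 416*x^6 - 31456*x^5 + 59609*x^4 - 29332*x^3 - 8186*x^2 + 5740*x + 1225))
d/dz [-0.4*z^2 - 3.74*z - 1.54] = -0.8*z - 3.74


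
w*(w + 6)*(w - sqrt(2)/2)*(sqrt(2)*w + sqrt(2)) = sqrt(2)*w^4 - w^3 + 7*sqrt(2)*w^3 - 7*w^2 + 6*sqrt(2)*w^2 - 6*w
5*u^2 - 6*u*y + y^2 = (-5*u + y)*(-u + y)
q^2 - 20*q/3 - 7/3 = (q - 7)*(q + 1/3)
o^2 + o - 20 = (o - 4)*(o + 5)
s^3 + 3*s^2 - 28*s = s*(s - 4)*(s + 7)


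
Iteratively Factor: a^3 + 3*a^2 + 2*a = (a)*(a^2 + 3*a + 2) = a*(a + 1)*(a + 2)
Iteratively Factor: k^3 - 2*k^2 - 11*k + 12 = (k + 3)*(k^2 - 5*k + 4) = (k - 1)*(k + 3)*(k - 4)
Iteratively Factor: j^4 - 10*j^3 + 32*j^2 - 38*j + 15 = (j - 5)*(j^3 - 5*j^2 + 7*j - 3) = (j - 5)*(j - 3)*(j^2 - 2*j + 1) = (j - 5)*(j - 3)*(j - 1)*(j - 1)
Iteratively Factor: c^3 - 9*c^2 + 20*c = (c - 5)*(c^2 - 4*c) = (c - 5)*(c - 4)*(c)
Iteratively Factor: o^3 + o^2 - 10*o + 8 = (o - 2)*(o^2 + 3*o - 4) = (o - 2)*(o + 4)*(o - 1)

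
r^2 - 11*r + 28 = (r - 7)*(r - 4)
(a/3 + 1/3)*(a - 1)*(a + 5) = a^3/3 + 5*a^2/3 - a/3 - 5/3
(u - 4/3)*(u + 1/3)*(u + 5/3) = u^3 + 2*u^2/3 - 19*u/9 - 20/27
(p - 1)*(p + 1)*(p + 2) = p^3 + 2*p^2 - p - 2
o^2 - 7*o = o*(o - 7)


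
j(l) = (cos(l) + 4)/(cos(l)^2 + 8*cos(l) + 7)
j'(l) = (2*sin(l)*cos(l) + 8*sin(l))*(cos(l) + 4)/(cos(l)^2 + 8*cos(l) + 7)^2 - sin(l)/(cos(l)^2 + 8*cos(l) + 7) = (cos(l)^2 + 8*cos(l) + 25)*sin(l)/(cos(l)^2 + 8*cos(l) + 7)^2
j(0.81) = 0.36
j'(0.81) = 0.13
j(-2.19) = 1.27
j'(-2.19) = -2.32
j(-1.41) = 0.50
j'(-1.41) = -0.38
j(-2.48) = 2.45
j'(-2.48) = -6.91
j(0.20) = 0.32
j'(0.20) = 0.03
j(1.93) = 0.85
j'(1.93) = 1.12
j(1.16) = 0.42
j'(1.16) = 0.24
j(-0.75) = 0.35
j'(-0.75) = -0.12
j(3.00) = 50.05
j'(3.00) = 704.54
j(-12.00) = 0.33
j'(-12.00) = 0.08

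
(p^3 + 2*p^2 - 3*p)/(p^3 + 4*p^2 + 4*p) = (p^2 + 2*p - 3)/(p^2 + 4*p + 4)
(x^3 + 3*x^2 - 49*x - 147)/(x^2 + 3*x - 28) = (x^2 - 4*x - 21)/(x - 4)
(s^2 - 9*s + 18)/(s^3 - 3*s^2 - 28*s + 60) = (s - 3)/(s^2 + 3*s - 10)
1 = 1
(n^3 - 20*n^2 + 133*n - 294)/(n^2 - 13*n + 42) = n - 7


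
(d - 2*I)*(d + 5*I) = d^2 + 3*I*d + 10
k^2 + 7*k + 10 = (k + 2)*(k + 5)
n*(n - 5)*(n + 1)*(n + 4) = n^4 - 21*n^2 - 20*n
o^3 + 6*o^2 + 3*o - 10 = (o - 1)*(o + 2)*(o + 5)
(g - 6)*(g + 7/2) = g^2 - 5*g/2 - 21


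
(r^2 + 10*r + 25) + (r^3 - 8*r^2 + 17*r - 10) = r^3 - 7*r^2 + 27*r + 15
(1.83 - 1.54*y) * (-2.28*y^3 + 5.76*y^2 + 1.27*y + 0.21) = 3.5112*y^4 - 13.0428*y^3 + 8.585*y^2 + 2.0007*y + 0.3843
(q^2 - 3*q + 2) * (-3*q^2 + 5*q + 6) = -3*q^4 + 14*q^3 - 15*q^2 - 8*q + 12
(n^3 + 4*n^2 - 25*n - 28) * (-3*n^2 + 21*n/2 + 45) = -3*n^5 - 3*n^4/2 + 162*n^3 + 3*n^2/2 - 1419*n - 1260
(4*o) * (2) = 8*o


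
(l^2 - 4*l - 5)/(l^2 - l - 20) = (l + 1)/(l + 4)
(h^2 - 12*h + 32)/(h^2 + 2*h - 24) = (h - 8)/(h + 6)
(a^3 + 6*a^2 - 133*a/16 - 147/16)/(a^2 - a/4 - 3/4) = (4*a^2 + 21*a - 49)/(4*(a - 1))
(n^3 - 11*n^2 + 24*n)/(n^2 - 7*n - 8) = n*(n - 3)/(n + 1)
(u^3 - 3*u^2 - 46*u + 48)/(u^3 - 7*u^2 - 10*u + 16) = (u + 6)/(u + 2)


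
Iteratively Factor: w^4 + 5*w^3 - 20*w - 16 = (w + 1)*(w^3 + 4*w^2 - 4*w - 16) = (w + 1)*(w + 4)*(w^2 - 4) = (w - 2)*(w + 1)*(w + 4)*(w + 2)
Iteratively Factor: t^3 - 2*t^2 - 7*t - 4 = (t + 1)*(t^2 - 3*t - 4) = (t + 1)^2*(t - 4)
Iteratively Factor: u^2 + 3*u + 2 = (u + 1)*(u + 2)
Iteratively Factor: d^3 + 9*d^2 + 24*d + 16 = (d + 4)*(d^2 + 5*d + 4) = (d + 1)*(d + 4)*(d + 4)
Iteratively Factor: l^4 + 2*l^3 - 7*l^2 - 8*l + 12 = (l - 1)*(l^3 + 3*l^2 - 4*l - 12) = (l - 1)*(l + 2)*(l^2 + l - 6) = (l - 2)*(l - 1)*(l + 2)*(l + 3)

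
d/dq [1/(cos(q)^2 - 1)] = 2*cos(q)/sin(q)^3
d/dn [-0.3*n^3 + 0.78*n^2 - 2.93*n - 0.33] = -0.9*n^2 + 1.56*n - 2.93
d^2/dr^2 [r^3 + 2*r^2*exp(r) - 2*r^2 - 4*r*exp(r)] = 2*r^2*exp(r) + 4*r*exp(r) + 6*r - 4*exp(r) - 4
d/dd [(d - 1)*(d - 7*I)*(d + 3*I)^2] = 4*d^3 - 3*d^2*(1 + I) + 2*d*(33 + I) - 33 + 63*I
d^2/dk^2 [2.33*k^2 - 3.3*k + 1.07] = 4.66000000000000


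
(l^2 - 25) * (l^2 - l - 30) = l^4 - l^3 - 55*l^2 + 25*l + 750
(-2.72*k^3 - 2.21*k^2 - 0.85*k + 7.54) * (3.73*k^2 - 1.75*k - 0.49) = -10.1456*k^5 - 3.4833*k^4 + 2.0298*k^3 + 30.6946*k^2 - 12.7785*k - 3.6946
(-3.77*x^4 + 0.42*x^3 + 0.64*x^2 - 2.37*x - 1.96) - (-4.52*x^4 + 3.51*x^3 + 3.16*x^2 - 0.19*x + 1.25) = 0.75*x^4 - 3.09*x^3 - 2.52*x^2 - 2.18*x - 3.21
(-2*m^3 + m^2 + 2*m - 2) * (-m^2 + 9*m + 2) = 2*m^5 - 19*m^4 + 3*m^3 + 22*m^2 - 14*m - 4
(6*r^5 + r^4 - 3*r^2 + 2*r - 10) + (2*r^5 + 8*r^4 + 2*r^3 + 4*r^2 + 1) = 8*r^5 + 9*r^4 + 2*r^3 + r^2 + 2*r - 9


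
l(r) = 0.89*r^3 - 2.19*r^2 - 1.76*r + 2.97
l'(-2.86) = 32.61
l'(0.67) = -3.50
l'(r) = 2.67*r^2 - 4.38*r - 1.76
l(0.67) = 1.08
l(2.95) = 1.57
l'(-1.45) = 10.20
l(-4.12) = -89.19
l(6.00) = 105.81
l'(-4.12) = 61.61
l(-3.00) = -35.49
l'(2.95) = 8.55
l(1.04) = -0.23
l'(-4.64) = 76.05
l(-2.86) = -30.73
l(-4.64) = -124.92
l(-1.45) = -1.80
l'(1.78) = -1.10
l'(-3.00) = 35.41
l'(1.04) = -3.43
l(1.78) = -2.08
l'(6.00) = 68.08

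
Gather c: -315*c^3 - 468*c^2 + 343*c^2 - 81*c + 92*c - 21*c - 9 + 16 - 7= -315*c^3 - 125*c^2 - 10*c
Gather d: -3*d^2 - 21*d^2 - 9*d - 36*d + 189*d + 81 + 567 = -24*d^2 + 144*d + 648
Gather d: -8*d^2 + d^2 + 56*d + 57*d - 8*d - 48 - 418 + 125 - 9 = -7*d^2 + 105*d - 350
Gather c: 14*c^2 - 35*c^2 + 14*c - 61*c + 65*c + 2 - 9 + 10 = -21*c^2 + 18*c + 3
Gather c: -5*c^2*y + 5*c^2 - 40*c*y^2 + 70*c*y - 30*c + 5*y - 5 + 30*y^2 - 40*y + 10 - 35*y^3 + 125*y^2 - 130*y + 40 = c^2*(5 - 5*y) + c*(-40*y^2 + 70*y - 30) - 35*y^3 + 155*y^2 - 165*y + 45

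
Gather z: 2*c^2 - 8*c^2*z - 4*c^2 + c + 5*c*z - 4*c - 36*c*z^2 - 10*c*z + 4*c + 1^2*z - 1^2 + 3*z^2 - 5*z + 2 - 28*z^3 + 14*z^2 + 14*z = -2*c^2 + c - 28*z^3 + z^2*(17 - 36*c) + z*(-8*c^2 - 5*c + 10) + 1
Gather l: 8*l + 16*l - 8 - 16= 24*l - 24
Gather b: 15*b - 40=15*b - 40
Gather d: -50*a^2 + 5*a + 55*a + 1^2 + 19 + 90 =-50*a^2 + 60*a + 110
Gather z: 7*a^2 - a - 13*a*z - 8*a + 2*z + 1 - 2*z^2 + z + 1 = 7*a^2 - 9*a - 2*z^2 + z*(3 - 13*a) + 2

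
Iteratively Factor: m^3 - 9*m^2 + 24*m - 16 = (m - 1)*(m^2 - 8*m + 16) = (m - 4)*(m - 1)*(m - 4)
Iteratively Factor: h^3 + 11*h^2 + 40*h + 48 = (h + 3)*(h^2 + 8*h + 16) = (h + 3)*(h + 4)*(h + 4)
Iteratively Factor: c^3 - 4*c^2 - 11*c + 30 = (c - 5)*(c^2 + c - 6) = (c - 5)*(c - 2)*(c + 3)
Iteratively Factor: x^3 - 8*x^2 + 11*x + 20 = (x - 5)*(x^2 - 3*x - 4) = (x - 5)*(x - 4)*(x + 1)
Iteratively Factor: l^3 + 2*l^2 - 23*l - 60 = (l + 4)*(l^2 - 2*l - 15) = (l + 3)*(l + 4)*(l - 5)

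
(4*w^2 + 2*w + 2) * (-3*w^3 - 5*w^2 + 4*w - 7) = -12*w^5 - 26*w^4 - 30*w^2 - 6*w - 14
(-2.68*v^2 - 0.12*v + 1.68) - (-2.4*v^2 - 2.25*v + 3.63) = -0.28*v^2 + 2.13*v - 1.95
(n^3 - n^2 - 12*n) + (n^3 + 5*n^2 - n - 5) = 2*n^3 + 4*n^2 - 13*n - 5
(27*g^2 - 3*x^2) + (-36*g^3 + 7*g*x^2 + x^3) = -36*g^3 + 27*g^2 + 7*g*x^2 + x^3 - 3*x^2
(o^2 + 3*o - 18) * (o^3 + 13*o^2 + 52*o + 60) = o^5 + 16*o^4 + 73*o^3 - 18*o^2 - 756*o - 1080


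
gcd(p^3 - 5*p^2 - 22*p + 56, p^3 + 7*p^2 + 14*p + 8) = p + 4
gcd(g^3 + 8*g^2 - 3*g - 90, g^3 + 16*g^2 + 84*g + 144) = g + 6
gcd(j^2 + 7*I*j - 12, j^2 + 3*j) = 1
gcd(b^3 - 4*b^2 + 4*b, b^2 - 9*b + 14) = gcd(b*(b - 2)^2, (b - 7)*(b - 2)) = b - 2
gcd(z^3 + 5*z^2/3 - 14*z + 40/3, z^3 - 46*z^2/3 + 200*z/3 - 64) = z - 4/3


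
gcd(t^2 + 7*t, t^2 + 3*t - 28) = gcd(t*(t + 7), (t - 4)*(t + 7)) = t + 7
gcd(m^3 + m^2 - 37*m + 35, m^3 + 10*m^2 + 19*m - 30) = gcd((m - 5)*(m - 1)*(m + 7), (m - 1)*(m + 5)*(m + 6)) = m - 1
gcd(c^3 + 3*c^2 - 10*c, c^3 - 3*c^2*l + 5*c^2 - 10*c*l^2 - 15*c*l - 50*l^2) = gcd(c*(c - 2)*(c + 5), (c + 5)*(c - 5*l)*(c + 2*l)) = c + 5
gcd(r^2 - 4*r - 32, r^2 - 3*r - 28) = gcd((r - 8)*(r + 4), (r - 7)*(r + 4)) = r + 4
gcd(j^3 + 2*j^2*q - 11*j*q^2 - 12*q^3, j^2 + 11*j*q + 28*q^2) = j + 4*q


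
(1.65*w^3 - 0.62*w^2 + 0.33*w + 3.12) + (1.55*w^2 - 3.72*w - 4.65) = 1.65*w^3 + 0.93*w^2 - 3.39*w - 1.53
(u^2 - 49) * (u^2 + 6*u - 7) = u^4 + 6*u^3 - 56*u^2 - 294*u + 343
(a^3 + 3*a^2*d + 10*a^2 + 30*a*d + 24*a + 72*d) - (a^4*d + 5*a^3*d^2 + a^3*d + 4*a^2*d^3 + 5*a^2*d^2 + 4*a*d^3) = -a^4*d - 5*a^3*d^2 - a^3*d + a^3 - 4*a^2*d^3 - 5*a^2*d^2 + 3*a^2*d + 10*a^2 - 4*a*d^3 + 30*a*d + 24*a + 72*d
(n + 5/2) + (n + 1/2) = 2*n + 3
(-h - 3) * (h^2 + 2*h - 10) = -h^3 - 5*h^2 + 4*h + 30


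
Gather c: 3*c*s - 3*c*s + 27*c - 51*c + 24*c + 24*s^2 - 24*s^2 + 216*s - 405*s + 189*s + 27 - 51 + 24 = 0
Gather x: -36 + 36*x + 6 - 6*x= 30*x - 30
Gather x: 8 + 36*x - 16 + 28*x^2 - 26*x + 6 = 28*x^2 + 10*x - 2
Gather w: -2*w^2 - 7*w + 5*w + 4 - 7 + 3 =-2*w^2 - 2*w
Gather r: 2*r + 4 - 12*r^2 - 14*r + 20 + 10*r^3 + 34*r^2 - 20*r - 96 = 10*r^3 + 22*r^2 - 32*r - 72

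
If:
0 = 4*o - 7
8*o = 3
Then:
No Solution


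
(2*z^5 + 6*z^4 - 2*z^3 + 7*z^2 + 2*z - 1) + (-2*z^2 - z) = 2*z^5 + 6*z^4 - 2*z^3 + 5*z^2 + z - 1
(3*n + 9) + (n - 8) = 4*n + 1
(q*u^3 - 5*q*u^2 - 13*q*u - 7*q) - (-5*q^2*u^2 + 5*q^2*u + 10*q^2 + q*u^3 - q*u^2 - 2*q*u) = 5*q^2*u^2 - 5*q^2*u - 10*q^2 - 4*q*u^2 - 11*q*u - 7*q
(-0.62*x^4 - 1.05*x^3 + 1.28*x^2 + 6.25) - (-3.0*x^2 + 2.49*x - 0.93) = -0.62*x^4 - 1.05*x^3 + 4.28*x^2 - 2.49*x + 7.18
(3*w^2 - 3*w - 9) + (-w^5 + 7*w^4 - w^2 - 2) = -w^5 + 7*w^4 + 2*w^2 - 3*w - 11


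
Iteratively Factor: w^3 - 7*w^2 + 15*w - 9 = (w - 1)*(w^2 - 6*w + 9) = (w - 3)*(w - 1)*(w - 3)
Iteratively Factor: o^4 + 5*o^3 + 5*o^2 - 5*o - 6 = (o + 3)*(o^3 + 2*o^2 - o - 2) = (o + 1)*(o + 3)*(o^2 + o - 2) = (o - 1)*(o + 1)*(o + 3)*(o + 2)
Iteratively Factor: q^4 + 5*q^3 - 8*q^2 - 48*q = (q)*(q^3 + 5*q^2 - 8*q - 48) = q*(q - 3)*(q^2 + 8*q + 16) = q*(q - 3)*(q + 4)*(q + 4)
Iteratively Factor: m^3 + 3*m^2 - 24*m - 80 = (m - 5)*(m^2 + 8*m + 16) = (m - 5)*(m + 4)*(m + 4)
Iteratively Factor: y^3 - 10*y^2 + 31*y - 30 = (y - 2)*(y^2 - 8*y + 15) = (y - 5)*(y - 2)*(y - 3)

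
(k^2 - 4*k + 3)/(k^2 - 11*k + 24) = (k - 1)/(k - 8)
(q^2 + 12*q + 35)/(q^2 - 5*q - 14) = (q^2 + 12*q + 35)/(q^2 - 5*q - 14)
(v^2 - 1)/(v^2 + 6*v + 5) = (v - 1)/(v + 5)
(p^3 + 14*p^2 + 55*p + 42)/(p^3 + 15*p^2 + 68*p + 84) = (p + 1)/(p + 2)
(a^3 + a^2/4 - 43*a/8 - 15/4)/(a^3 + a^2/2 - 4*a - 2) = (8*a^2 - 14*a - 15)/(4*(2*a^2 - 3*a - 2))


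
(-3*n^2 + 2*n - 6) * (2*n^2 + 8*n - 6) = -6*n^4 - 20*n^3 + 22*n^2 - 60*n + 36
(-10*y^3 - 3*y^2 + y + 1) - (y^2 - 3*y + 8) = -10*y^3 - 4*y^2 + 4*y - 7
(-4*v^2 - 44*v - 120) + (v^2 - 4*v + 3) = -3*v^2 - 48*v - 117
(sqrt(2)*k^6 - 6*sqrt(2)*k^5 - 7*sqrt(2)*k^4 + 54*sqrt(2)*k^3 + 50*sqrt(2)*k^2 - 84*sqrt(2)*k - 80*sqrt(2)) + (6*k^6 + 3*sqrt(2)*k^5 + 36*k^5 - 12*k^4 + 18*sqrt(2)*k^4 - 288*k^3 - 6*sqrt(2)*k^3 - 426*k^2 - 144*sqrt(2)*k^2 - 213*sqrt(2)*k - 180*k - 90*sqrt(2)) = sqrt(2)*k^6 + 6*k^6 - 3*sqrt(2)*k^5 + 36*k^5 - 12*k^4 + 11*sqrt(2)*k^4 - 288*k^3 + 48*sqrt(2)*k^3 - 426*k^2 - 94*sqrt(2)*k^2 - 297*sqrt(2)*k - 180*k - 170*sqrt(2)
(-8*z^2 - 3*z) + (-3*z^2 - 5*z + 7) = -11*z^2 - 8*z + 7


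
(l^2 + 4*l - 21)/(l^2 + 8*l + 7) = (l - 3)/(l + 1)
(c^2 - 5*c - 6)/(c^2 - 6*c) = (c + 1)/c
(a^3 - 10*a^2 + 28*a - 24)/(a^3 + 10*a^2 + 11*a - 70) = (a^2 - 8*a + 12)/(a^2 + 12*a + 35)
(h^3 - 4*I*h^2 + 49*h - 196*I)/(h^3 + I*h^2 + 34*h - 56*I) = (h - 7*I)/(h - 2*I)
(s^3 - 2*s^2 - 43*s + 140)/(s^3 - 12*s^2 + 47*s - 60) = (s + 7)/(s - 3)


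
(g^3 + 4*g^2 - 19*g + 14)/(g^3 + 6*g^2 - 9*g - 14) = (g - 1)/(g + 1)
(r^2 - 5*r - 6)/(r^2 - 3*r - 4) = (r - 6)/(r - 4)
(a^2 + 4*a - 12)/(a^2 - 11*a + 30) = (a^2 + 4*a - 12)/(a^2 - 11*a + 30)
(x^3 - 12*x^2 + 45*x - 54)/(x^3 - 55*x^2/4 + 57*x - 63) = 4*(x^2 - 6*x + 9)/(4*x^2 - 31*x + 42)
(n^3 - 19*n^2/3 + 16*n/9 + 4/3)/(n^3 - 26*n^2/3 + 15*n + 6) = (n - 2/3)/(n - 3)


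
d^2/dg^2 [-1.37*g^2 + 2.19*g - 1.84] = -2.74000000000000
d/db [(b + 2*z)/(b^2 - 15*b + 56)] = (b^2 - 15*b - (b + 2*z)*(2*b - 15) + 56)/(b^2 - 15*b + 56)^2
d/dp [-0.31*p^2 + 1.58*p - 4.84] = 1.58 - 0.62*p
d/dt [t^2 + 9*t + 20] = 2*t + 9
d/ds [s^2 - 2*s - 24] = 2*s - 2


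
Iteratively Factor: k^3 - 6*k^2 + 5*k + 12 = (k + 1)*(k^2 - 7*k + 12) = (k - 4)*(k + 1)*(k - 3)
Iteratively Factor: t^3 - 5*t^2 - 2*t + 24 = (t - 4)*(t^2 - t - 6) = (t - 4)*(t - 3)*(t + 2)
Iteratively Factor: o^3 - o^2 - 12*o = (o - 4)*(o^2 + 3*o) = o*(o - 4)*(o + 3)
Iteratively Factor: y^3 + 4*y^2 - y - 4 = (y + 1)*(y^2 + 3*y - 4) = (y + 1)*(y + 4)*(y - 1)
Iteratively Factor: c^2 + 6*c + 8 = (c + 4)*(c + 2)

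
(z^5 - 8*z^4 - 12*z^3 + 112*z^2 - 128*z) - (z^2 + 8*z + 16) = z^5 - 8*z^4 - 12*z^3 + 111*z^2 - 136*z - 16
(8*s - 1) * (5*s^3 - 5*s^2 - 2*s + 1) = 40*s^4 - 45*s^3 - 11*s^2 + 10*s - 1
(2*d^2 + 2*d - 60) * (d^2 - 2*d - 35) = 2*d^4 - 2*d^3 - 134*d^2 + 50*d + 2100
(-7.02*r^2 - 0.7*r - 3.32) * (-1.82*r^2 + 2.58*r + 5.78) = 12.7764*r^4 - 16.8376*r^3 - 36.3392*r^2 - 12.6116*r - 19.1896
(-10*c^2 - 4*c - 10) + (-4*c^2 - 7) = -14*c^2 - 4*c - 17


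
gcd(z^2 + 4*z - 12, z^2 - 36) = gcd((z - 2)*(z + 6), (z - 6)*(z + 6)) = z + 6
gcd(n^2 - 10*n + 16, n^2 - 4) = n - 2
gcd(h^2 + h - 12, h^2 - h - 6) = h - 3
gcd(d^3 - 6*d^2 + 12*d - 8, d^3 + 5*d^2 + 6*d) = 1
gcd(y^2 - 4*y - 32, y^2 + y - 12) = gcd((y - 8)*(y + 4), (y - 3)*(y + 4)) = y + 4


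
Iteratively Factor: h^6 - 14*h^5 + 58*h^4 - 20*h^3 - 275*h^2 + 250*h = (h - 1)*(h^5 - 13*h^4 + 45*h^3 + 25*h^2 - 250*h) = (h - 5)*(h - 1)*(h^4 - 8*h^3 + 5*h^2 + 50*h) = h*(h - 5)*(h - 1)*(h^3 - 8*h^2 + 5*h + 50) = h*(h - 5)^2*(h - 1)*(h^2 - 3*h - 10) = h*(h - 5)^2*(h - 1)*(h + 2)*(h - 5)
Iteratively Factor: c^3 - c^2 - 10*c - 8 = (c + 2)*(c^2 - 3*c - 4) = (c - 4)*(c + 2)*(c + 1)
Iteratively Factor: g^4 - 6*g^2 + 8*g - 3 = (g - 1)*(g^3 + g^2 - 5*g + 3) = (g - 1)^2*(g^2 + 2*g - 3) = (g - 1)^3*(g + 3)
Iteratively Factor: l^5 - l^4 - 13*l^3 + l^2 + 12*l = (l + 1)*(l^4 - 2*l^3 - 11*l^2 + 12*l) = (l - 1)*(l + 1)*(l^3 - l^2 - 12*l) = (l - 4)*(l - 1)*(l + 1)*(l^2 + 3*l) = (l - 4)*(l - 1)*(l + 1)*(l + 3)*(l)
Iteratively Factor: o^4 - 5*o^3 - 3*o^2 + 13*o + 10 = (o + 1)*(o^3 - 6*o^2 + 3*o + 10) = (o - 2)*(o + 1)*(o^2 - 4*o - 5) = (o - 5)*(o - 2)*(o + 1)*(o + 1)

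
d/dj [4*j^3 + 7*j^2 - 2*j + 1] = 12*j^2 + 14*j - 2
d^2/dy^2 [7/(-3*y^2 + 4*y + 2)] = 14*(-9*y^2 + 12*y + 4*(3*y - 2)^2 + 6)/(-3*y^2 + 4*y + 2)^3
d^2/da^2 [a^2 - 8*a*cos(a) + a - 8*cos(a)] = 8*a*cos(a) + 16*sin(a) + 8*cos(a) + 2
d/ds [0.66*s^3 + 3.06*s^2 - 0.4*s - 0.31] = 1.98*s^2 + 6.12*s - 0.4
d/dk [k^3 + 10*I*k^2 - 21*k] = 3*k^2 + 20*I*k - 21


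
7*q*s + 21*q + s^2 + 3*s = (7*q + s)*(s + 3)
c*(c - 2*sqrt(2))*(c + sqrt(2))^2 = c^4 - 6*c^2 - 4*sqrt(2)*c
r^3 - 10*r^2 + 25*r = r*(r - 5)^2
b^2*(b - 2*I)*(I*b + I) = I*b^4 + 2*b^3 + I*b^3 + 2*b^2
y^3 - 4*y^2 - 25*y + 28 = (y - 7)*(y - 1)*(y + 4)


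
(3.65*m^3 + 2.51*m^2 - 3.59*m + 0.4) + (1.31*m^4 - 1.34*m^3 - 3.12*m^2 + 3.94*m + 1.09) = 1.31*m^4 + 2.31*m^3 - 0.61*m^2 + 0.35*m + 1.49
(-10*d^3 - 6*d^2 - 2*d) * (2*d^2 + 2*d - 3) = -20*d^5 - 32*d^4 + 14*d^3 + 14*d^2 + 6*d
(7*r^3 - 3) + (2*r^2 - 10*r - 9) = 7*r^3 + 2*r^2 - 10*r - 12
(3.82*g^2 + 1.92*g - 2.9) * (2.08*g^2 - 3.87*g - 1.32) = 7.9456*g^4 - 10.7898*g^3 - 18.5048*g^2 + 8.6886*g + 3.828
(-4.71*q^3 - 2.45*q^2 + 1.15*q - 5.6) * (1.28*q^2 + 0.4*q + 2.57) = -6.0288*q^5 - 5.02*q^4 - 11.6127*q^3 - 13.0045*q^2 + 0.7155*q - 14.392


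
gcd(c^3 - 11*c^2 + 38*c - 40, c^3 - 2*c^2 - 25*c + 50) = c^2 - 7*c + 10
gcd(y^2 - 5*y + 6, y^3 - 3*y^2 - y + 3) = y - 3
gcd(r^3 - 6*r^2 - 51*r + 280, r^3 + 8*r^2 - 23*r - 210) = r^2 + 2*r - 35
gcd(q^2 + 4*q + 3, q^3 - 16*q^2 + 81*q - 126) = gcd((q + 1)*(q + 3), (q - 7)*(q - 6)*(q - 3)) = 1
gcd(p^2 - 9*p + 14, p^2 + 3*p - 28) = 1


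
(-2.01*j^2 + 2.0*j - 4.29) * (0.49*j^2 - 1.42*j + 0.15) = -0.9849*j^4 + 3.8342*j^3 - 5.2436*j^2 + 6.3918*j - 0.6435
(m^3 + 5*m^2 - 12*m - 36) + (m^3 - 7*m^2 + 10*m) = 2*m^3 - 2*m^2 - 2*m - 36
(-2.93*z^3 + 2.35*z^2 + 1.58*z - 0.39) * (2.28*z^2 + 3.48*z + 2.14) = -6.6804*z^5 - 4.8384*z^4 + 5.5102*z^3 + 9.6382*z^2 + 2.024*z - 0.8346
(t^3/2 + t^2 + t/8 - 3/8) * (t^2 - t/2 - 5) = t^5/2 + 3*t^4/4 - 23*t^3/8 - 87*t^2/16 - 7*t/16 + 15/8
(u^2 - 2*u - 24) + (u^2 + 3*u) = 2*u^2 + u - 24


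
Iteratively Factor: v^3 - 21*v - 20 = (v - 5)*(v^2 + 5*v + 4) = (v - 5)*(v + 1)*(v + 4)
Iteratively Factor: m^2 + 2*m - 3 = (m - 1)*(m + 3)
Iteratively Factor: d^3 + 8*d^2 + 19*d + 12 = (d + 4)*(d^2 + 4*d + 3) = (d + 1)*(d + 4)*(d + 3)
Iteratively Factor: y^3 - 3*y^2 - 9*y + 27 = (y - 3)*(y^2 - 9) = (y - 3)^2*(y + 3)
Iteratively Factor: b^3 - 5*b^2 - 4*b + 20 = (b - 5)*(b^2 - 4) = (b - 5)*(b - 2)*(b + 2)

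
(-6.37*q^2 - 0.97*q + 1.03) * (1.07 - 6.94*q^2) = 44.2078*q^4 + 6.7318*q^3 - 13.9641*q^2 - 1.0379*q + 1.1021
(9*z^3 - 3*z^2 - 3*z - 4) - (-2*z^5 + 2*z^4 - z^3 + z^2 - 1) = 2*z^5 - 2*z^4 + 10*z^3 - 4*z^2 - 3*z - 3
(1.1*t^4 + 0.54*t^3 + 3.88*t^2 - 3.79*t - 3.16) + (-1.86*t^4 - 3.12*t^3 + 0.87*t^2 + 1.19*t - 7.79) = -0.76*t^4 - 2.58*t^3 + 4.75*t^2 - 2.6*t - 10.95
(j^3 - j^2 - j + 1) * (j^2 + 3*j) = j^5 + 2*j^4 - 4*j^3 - 2*j^2 + 3*j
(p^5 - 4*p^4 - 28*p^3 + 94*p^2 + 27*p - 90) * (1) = p^5 - 4*p^4 - 28*p^3 + 94*p^2 + 27*p - 90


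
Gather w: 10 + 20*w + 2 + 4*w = 24*w + 12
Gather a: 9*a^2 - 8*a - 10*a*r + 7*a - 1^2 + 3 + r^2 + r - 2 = 9*a^2 + a*(-10*r - 1) + r^2 + r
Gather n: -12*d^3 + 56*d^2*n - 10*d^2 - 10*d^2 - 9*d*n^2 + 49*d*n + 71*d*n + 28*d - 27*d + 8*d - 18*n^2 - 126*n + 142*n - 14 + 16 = -12*d^3 - 20*d^2 + 9*d + n^2*(-9*d - 18) + n*(56*d^2 + 120*d + 16) + 2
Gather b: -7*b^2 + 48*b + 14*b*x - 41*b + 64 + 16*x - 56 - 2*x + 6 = -7*b^2 + b*(14*x + 7) + 14*x + 14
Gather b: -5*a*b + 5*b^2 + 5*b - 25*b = 5*b^2 + b*(-5*a - 20)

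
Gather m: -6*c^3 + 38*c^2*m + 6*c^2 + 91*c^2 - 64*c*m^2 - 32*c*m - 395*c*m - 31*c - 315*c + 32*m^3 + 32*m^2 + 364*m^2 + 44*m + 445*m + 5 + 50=-6*c^3 + 97*c^2 - 346*c + 32*m^3 + m^2*(396 - 64*c) + m*(38*c^2 - 427*c + 489) + 55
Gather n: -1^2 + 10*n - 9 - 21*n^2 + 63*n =-21*n^2 + 73*n - 10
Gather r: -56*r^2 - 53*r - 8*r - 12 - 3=-56*r^2 - 61*r - 15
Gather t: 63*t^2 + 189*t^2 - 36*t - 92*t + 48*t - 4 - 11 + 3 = 252*t^2 - 80*t - 12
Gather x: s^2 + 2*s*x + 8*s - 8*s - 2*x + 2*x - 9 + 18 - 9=s^2 + 2*s*x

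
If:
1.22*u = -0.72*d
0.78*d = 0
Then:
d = 0.00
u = 0.00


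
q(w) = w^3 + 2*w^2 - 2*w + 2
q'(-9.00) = 205.00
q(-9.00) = -547.00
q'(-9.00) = 205.00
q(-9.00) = -547.00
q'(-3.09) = 14.28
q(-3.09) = -2.23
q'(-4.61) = 43.32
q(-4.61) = -44.25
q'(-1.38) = -1.81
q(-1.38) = 5.94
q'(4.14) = 65.98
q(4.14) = 98.96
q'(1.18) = 6.90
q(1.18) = 4.07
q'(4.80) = 86.32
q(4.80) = 149.07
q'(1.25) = 7.69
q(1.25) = 4.58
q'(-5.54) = 67.91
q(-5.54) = -95.57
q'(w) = 3*w^2 + 4*w - 2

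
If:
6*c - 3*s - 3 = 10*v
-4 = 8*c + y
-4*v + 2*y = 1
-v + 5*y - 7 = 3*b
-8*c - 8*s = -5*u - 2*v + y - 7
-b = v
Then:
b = -3/8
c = -21/32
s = -57/16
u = -161/20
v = 3/8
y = 5/4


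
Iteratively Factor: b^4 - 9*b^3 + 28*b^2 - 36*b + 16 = (b - 2)*(b^3 - 7*b^2 + 14*b - 8) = (b - 2)^2*(b^2 - 5*b + 4) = (b - 2)^2*(b - 1)*(b - 4)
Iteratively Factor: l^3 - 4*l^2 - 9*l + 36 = (l + 3)*(l^2 - 7*l + 12) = (l - 3)*(l + 3)*(l - 4)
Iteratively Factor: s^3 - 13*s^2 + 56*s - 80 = (s - 4)*(s^2 - 9*s + 20) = (s - 5)*(s - 4)*(s - 4)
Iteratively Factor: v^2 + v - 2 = (v - 1)*(v + 2)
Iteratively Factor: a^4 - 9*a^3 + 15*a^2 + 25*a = (a - 5)*(a^3 - 4*a^2 - 5*a) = (a - 5)*(a + 1)*(a^2 - 5*a) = a*(a - 5)*(a + 1)*(a - 5)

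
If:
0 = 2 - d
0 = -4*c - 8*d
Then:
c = -4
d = 2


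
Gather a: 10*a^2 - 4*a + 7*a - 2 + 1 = 10*a^2 + 3*a - 1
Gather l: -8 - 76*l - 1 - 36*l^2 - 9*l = -36*l^2 - 85*l - 9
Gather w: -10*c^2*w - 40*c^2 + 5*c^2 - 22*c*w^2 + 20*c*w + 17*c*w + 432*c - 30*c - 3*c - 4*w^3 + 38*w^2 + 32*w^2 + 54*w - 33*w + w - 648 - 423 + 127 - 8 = -35*c^2 + 399*c - 4*w^3 + w^2*(70 - 22*c) + w*(-10*c^2 + 37*c + 22) - 952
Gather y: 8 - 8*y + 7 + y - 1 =14 - 7*y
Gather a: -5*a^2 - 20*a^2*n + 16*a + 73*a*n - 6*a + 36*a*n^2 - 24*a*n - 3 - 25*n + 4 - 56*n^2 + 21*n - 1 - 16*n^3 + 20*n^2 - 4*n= a^2*(-20*n - 5) + a*(36*n^2 + 49*n + 10) - 16*n^3 - 36*n^2 - 8*n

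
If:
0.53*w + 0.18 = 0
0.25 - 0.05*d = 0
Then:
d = 5.00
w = -0.34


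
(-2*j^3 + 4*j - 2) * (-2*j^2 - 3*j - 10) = 4*j^5 + 6*j^4 + 12*j^3 - 8*j^2 - 34*j + 20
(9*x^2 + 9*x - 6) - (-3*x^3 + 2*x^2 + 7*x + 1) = 3*x^3 + 7*x^2 + 2*x - 7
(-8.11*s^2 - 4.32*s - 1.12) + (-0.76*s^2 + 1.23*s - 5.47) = -8.87*s^2 - 3.09*s - 6.59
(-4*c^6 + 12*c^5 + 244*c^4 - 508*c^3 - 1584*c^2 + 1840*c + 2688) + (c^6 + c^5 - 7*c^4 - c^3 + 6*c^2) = -3*c^6 + 13*c^5 + 237*c^4 - 509*c^3 - 1578*c^2 + 1840*c + 2688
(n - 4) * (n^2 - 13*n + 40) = n^3 - 17*n^2 + 92*n - 160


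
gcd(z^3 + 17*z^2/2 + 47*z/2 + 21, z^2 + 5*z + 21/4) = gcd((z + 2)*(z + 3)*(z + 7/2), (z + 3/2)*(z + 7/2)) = z + 7/2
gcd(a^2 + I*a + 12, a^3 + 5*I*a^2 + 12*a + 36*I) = a - 3*I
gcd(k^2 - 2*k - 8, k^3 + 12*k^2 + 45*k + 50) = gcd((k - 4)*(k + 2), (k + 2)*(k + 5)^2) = k + 2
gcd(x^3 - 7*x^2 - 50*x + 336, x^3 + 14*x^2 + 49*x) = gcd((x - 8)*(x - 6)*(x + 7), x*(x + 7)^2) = x + 7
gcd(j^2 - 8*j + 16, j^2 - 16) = j - 4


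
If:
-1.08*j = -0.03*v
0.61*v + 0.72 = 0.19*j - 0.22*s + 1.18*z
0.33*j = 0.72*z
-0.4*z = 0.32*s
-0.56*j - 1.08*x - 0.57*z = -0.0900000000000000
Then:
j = -0.03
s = 0.02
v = -1.23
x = 0.11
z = -0.02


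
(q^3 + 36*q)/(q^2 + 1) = q*(q^2 + 36)/(q^2 + 1)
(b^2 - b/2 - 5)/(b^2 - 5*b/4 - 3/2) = 2*(-2*b^2 + b + 10)/(-4*b^2 + 5*b + 6)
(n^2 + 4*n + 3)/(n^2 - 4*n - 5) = (n + 3)/(n - 5)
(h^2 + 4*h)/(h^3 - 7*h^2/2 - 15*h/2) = 2*(h + 4)/(2*h^2 - 7*h - 15)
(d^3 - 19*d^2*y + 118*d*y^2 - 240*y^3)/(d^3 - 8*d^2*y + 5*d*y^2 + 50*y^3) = (-d^2 + 14*d*y - 48*y^2)/(-d^2 + 3*d*y + 10*y^2)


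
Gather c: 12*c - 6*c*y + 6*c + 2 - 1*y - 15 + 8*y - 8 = c*(18 - 6*y) + 7*y - 21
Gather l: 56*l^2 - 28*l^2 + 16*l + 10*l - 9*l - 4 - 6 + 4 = 28*l^2 + 17*l - 6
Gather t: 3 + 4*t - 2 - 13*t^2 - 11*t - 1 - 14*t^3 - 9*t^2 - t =-14*t^3 - 22*t^2 - 8*t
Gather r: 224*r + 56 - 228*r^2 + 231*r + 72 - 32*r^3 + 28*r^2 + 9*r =-32*r^3 - 200*r^2 + 464*r + 128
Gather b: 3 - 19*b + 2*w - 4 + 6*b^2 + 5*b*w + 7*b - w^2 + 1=6*b^2 + b*(5*w - 12) - w^2 + 2*w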